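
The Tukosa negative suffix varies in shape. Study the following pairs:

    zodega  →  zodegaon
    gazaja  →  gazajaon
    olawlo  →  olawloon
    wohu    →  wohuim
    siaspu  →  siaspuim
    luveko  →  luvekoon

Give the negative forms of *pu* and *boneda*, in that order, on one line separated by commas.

puim, bonedaon

The pattern is height harmony: -im when the last vowel of the stem is a high vowel (*wohu*, *siaspu*); -on when the last vowel of the stem is a non-high vowel (*zodega*, *gazaja*, *olawlo*, *luveko*).
The last vowel of *pu* is /u/, which is a high vowel, so the suffix is -im, giving *puim*.
The last vowel of *boneda* is /a/, which is a non-high vowel, so the suffix is -on, giving *bonedaon*.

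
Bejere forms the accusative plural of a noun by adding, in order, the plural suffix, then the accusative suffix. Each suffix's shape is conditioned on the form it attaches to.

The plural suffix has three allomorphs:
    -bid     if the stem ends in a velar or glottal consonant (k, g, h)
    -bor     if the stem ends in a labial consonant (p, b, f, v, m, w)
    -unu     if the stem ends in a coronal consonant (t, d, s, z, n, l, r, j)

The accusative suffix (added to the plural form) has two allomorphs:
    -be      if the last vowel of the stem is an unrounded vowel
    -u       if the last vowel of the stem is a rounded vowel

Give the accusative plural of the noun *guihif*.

Since the final consonant of *guihif* is /f/ (labial), it takes -bor, giving *guihifbor*.
Since the last vowel of the plural form *guihifbor* is /o/ (a rounded vowel), it takes -u, giving *guihifboru*.

guihifboru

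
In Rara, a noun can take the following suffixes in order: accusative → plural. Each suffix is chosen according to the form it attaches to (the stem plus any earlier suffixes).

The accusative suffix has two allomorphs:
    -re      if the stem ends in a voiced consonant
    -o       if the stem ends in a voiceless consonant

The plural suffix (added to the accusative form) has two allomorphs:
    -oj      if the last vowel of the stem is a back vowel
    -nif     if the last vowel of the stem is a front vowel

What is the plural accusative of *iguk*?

igukooj

Since the final consonant of *iguk* is /k/ (voiceless), it takes -o, giving *iguko*.
The accusative form *iguko*: last vowel = /o/, a back vowel → -oj → *igukooj*.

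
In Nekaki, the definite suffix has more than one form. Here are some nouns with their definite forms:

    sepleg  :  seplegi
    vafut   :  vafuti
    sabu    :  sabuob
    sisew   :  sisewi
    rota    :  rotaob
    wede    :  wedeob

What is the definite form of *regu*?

reguob

The alternation tracks the final sound of the stem — -i when the stem ends in a consonant (*sepleg*, *vafut*, *sisew*); -ob when the stem ends in a vowel (*sabu*, *rota*, *wede*).
The final sound of *regu* is /u/, which is a vowel, so the suffix is -ob, giving *reguob*.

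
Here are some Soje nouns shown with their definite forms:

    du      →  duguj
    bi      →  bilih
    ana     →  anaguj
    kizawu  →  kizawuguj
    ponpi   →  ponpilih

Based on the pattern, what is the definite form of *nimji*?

Looking at the last vowel of each stem: -lih when the last vowel of the stem is a front vowel (*bi*, *ponpi*); -guj when the last vowel of the stem is a back vowel (*du*, *ana*, *kizawu*).
*nimji*: last vowel = /i/, a front vowel → -lih → *nimjilih*.

nimjilih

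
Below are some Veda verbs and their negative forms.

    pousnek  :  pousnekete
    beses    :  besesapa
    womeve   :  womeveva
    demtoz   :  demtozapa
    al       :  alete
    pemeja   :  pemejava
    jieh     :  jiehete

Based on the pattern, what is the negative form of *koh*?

Looking at the final sound of each stem: -apa when the stem ends in a sibilant (*beses*, *demtoz*); -ete when the stem ends in a non-sibilant consonant (*pousnek*, *al*, *jieh*); -va when the stem ends in a vowel (*womeve*, *pemeja*).
Since the final sound of *koh* is /h/ (a non-sibilant consonant), it takes -ete, giving *kohete*.

kohete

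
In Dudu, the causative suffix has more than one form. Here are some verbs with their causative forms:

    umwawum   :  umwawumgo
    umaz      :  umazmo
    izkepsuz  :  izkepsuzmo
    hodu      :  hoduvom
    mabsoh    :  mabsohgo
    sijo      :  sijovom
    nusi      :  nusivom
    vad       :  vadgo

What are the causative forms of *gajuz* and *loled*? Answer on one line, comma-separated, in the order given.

gajuzmo, loledgo

The pattern is sibilance of the final sound: -mo when the stem ends in a sibilant (*umaz*, *izkepsuz*); -go when the stem ends in a non-sibilant consonant (*umwawum*, *mabsoh*, *vad*); -vom when the stem ends in a vowel (*hodu*, *sijo*, *nusi*).
The final sound of *gajuz* is /z/, which is a sibilant, so the suffix is -mo, giving *gajuzmo*.
*loled* — final sound /d/ (a non-sibilant consonant) → -go → *loledgo*.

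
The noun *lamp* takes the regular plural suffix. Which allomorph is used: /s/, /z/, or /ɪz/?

The stem *lamp* ends in a voiceless non-sibilant consonant.
The plural suffix surfaces as /ɪz/ after sibilants, /s/ after other voiceless consonants, and /z/ after other voiced sounds.
So the plural -s on *lamp* is pronounced /s/.

/s/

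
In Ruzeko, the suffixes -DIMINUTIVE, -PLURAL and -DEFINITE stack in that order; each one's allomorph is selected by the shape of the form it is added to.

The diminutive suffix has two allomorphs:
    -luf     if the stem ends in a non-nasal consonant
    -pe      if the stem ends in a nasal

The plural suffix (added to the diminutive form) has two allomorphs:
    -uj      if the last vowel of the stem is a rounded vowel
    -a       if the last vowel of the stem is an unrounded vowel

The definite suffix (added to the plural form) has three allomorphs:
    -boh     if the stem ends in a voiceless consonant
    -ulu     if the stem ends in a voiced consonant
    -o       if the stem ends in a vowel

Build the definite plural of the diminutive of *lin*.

linpeao

*lin*: final consonant = /n/, a nasal → -pe → *linpe*.
The diminutive form *linpe* — last vowel /e/ (an unrounded vowel) → -a → *linpea*.
The plural form *linpea* — final sound /a/ (a vowel) → -o → *linpeao*.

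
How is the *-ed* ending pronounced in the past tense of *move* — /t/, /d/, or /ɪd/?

/d/

The stem *move* ends in a voiced sound other than /d/.
The -ed suffix is realized as /ɪd/ after /t, d/; as /t/ after other voiceless consonants; and as /d/ after other voiced sounds.
So -ed on *move* is pronounced /d/.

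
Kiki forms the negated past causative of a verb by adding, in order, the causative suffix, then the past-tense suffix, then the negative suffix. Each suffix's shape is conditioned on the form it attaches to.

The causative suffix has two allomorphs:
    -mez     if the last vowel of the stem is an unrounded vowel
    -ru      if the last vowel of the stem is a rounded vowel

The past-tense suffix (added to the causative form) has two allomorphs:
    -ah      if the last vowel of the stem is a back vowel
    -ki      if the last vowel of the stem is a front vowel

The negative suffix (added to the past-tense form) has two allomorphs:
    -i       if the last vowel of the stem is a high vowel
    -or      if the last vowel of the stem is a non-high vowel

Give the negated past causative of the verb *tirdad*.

Since the last vowel of *tirdad* is /a/ (an unrounded vowel), it takes -mez, giving *tirdadmez*.
The causative form *tirdadmez* — last vowel /e/ (a front vowel) → -ki → *tirdadmezki*.
Since the last vowel of the past-tense form *tirdadmezki* is /i/ (a high vowel), it takes -i, giving *tirdadmezkii*.

tirdadmezkii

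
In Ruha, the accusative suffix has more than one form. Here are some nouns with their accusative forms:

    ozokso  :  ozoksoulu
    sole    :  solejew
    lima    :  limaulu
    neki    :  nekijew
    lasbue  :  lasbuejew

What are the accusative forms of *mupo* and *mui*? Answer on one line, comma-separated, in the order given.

mupoulu, muijew

Looking at the last vowel of each stem: -jew when the last vowel of the stem is a front vowel (*sole*, *neki*, *lasbue*); -ulu when the last vowel of the stem is a back vowel (*ozokso*, *lima*).
The last vowel of *mupo* is /o/, which is a back vowel, so the suffix is -ulu, giving *mupoulu*.
The last vowel of *mui* is /i/, which is a front vowel, so the suffix is -jew, giving *muijew*.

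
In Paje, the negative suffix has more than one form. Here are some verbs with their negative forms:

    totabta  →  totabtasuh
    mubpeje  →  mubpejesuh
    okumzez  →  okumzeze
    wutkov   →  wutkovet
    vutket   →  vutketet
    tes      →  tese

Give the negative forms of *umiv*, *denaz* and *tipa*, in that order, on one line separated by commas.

umivet, denaze, tipasuh

The suffix is conditioned by the final sound: -e when the stem ends in a sibilant (*okumzez*, *tes*); -et when the stem ends in a non-sibilant consonant (*wutkov*, *vutket*); -suh when the stem ends in a vowel (*totabta*, *mubpeje*).
The final sound of *umiv* is /v/, which is a non-sibilant consonant, so the suffix is -et, giving *umivet*.
Since the final sound of *denaz* is /z/ (a sibilant), it takes -e, giving *denaze*.
*tipa*: final sound = /a/, a vowel → -suh → *tipasuh*.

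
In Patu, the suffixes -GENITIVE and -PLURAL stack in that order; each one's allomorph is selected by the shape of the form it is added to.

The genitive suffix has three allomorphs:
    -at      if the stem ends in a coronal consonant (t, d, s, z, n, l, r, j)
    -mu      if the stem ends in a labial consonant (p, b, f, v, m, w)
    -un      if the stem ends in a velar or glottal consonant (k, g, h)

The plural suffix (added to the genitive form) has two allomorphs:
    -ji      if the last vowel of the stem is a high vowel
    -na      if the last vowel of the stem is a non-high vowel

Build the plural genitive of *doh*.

*doh* — final consonant /h/ (velar/glottal) → -un → *dohun*.
The genitive form *dohun* — last vowel /u/ (a high vowel) → -ji → *dohunji*.

dohunji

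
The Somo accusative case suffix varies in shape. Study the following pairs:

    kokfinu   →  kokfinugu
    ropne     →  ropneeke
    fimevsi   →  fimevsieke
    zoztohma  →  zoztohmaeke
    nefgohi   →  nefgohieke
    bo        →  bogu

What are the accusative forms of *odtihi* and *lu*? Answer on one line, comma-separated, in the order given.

odtihieke, lugu

Looking at the last vowel of each stem: -gu when the last vowel of the stem is a rounded vowel (*kokfinu*, *bo*); -eke when the last vowel of the stem is an unrounded vowel (*ropne*, *fimevsi*, *zoztohma*, *nefgohi*).
The last vowel of *odtihi* is /i/, which is an unrounded vowel, so the suffix is -eke, giving *odtihieke*.
*lu*: last vowel = /u/, a rounded vowel → -gu → *lugu*.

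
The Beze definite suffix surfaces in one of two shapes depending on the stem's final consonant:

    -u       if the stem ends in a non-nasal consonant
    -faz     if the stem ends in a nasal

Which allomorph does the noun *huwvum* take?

-faz

*huwvum*: final consonant = /m/, a nasal → -faz.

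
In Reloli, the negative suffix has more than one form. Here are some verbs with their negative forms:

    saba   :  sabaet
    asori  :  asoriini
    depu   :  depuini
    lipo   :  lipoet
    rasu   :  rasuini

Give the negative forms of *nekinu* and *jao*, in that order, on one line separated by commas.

The suffix is conditioned by the last vowel: -ini when the last vowel of the stem is a high vowel (*asori*, *depu*, *rasu*); -et when the last vowel of the stem is a non-high vowel (*saba*, *lipo*).
*nekinu*: last vowel = /u/, a high vowel → -ini → *nekinuini*.
The last vowel of *jao* is /o/, which is a non-high vowel, so the suffix is -et, giving *jaoet*.

nekinuini, jaoet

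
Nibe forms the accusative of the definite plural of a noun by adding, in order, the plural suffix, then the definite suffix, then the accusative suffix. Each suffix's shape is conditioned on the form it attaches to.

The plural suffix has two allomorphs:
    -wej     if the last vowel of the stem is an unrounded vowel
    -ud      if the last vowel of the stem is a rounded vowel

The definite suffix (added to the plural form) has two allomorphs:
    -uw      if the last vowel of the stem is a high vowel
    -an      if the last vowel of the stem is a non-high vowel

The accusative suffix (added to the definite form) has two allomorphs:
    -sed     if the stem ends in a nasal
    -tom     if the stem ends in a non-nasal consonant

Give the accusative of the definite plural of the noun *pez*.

pezwejansed

Since the last vowel of *pez* is /e/ (an unrounded vowel), it takes -wej, giving *pezwej*.
Since the last vowel of the plural form *pezwej* is /e/ (a non-high vowel), it takes -an, giving *pezwejan*.
The definite form *pezwejan* — final consonant /n/ (a nasal) → -sed → *pezwejansed*.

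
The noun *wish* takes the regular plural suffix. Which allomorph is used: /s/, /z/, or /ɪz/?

The stem *wish* ends in a sibilant (/s, z, ʃ, ʒ, tʃ, dʒ/).
The plural suffix surfaces as /ɪz/ after sibilants, /s/ after other voiceless consonants, and /z/ after other voiced sounds.
So the plural -s on *wish* is pronounced /ɪz/.

/ɪz/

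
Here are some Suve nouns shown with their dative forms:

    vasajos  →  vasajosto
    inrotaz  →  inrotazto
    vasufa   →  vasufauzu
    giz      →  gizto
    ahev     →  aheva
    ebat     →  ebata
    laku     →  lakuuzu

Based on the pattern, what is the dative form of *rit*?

The pattern is sibilance of the final sound: -to when the stem ends in a sibilant (*vasajos*, *inrotaz*, *giz*); -a when the stem ends in a non-sibilant consonant (*ahev*, *ebat*); -uzu when the stem ends in a vowel (*vasufa*, *laku*).
*rit* — final sound /t/ (a non-sibilant consonant) → -a → *rita*.

rita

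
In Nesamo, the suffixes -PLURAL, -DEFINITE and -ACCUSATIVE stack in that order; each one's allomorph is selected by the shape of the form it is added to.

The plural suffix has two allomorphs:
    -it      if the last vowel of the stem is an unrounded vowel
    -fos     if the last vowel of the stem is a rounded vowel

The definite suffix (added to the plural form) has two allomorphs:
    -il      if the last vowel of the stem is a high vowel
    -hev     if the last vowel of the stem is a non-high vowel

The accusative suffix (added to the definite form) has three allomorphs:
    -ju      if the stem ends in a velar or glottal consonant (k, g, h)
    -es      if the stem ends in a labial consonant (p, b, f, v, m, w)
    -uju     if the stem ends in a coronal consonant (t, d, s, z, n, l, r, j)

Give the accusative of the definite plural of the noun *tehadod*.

*tehadod* — last vowel /o/ (a rounded vowel) → -fos → *tehadodfos*.
The plural form *tehadodfos*: last vowel = /o/, a non-high vowel → -hev → *tehadodfoshev*.
The final consonant of the definite form *tehadodfoshev* is /v/, which is labial, so the accusative suffix is -es, giving *tehadodfosheves*.

tehadodfosheves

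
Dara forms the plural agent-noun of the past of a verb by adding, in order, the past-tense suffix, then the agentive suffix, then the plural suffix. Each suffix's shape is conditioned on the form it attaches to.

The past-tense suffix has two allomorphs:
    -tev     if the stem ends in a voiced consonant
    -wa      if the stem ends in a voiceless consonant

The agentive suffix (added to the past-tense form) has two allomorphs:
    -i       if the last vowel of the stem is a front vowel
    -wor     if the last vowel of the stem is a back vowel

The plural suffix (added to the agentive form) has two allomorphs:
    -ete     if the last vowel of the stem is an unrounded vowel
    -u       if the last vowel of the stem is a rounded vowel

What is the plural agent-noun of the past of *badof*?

The final consonant of *badof* is /f/, which is voiceless, so the past-tense suffix is -wa, giving *badofwa*.
Since the last vowel of the past-tense form *badofwa* is /a/ (a back vowel), it takes -wor, giving *badofwawor*.
The last vowel of the agentive form *badofwawor* is /o/, which is a rounded vowel, so the plural suffix is -u, giving *badofwaworu*.

badofwaworu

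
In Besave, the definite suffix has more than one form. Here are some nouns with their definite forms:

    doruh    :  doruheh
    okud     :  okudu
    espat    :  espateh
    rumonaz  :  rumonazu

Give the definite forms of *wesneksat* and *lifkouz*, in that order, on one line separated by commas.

wesneksateh, lifkouzu

Looking at the final consonant of each stem: -eh when the stem ends in a voiceless consonant (*doruh*, *espat*); -u when the stem ends in a voiced consonant (*okud*, *rumonaz*).
Since the final consonant of *wesneksat* is /t/ (voiceless), it takes -eh, giving *wesneksateh*.
The final consonant of *lifkouz* is /z/, which is voiced, so the suffix is -u, giving *lifkouzu*.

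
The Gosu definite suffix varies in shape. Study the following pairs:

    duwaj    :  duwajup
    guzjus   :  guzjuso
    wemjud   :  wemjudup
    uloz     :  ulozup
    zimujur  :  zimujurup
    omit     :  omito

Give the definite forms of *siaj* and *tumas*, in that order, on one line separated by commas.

siajup, tumaso

Looking at the final consonant of each stem: -o when the stem ends in a voiceless consonant (*guzjus*, *omit*); -up when the stem ends in a voiced consonant (*duwaj*, *wemjud*, *uloz*, *zimujur*).
*siaj* — final consonant /j/ (voiced) → -up → *siajup*.
*tumas* — final consonant /s/ (voiceless) → -o → *tumaso*.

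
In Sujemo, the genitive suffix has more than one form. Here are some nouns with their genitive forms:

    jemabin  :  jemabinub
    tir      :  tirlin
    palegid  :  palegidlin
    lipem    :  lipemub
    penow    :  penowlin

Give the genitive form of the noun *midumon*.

midumonub

The suffix is conditioned by the final consonant: -ub when the stem ends in a nasal (*jemabin*, *lipem*); -lin when the stem ends in a non-nasal consonant (*tir*, *palegid*, *penow*).
The final consonant of *midumon* is /n/, which is a nasal, so the suffix is -ub, giving *midumonub*.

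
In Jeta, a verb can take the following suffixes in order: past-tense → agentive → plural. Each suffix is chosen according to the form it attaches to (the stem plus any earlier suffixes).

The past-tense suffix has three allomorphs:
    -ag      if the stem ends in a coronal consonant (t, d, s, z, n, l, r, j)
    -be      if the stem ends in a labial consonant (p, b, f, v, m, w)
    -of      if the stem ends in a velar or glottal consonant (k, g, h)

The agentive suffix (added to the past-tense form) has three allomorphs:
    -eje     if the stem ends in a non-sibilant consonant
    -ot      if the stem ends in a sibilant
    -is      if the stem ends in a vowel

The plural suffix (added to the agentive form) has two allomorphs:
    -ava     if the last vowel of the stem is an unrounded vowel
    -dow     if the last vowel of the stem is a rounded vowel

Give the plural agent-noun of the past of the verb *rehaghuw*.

*rehaghuw*: final consonant = /w/, labial → -be → *rehaghuwbe*.
Since the final sound of the past-tense form *rehaghuwbe* is /e/ (a vowel), it takes -is, giving *rehaghuwbeis*.
The agentive form *rehaghuwbeis*: last vowel = /i/, an unrounded vowel → -ava → *rehaghuwbeisava*.

rehaghuwbeisava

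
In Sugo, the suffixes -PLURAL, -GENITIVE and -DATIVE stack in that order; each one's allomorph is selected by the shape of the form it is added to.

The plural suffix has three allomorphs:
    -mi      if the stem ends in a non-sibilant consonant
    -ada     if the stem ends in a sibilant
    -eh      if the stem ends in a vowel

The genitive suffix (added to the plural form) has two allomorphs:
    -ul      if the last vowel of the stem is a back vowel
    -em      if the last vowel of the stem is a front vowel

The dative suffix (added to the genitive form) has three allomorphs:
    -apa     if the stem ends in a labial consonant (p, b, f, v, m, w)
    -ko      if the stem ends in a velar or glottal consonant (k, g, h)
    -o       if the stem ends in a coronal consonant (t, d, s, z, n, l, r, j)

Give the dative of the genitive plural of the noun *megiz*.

megizadaulo

The final sound of *megiz* is /z/, which is a sibilant, so the plural suffix is -ada, giving *megizada*.
Since the last vowel of the plural form *megizada* is /a/ (a back vowel), it takes -ul, giving *megizadaul*.
The genitive form *megizadaul*: final consonant = /l/, coronal → -o → *megizadaulo*.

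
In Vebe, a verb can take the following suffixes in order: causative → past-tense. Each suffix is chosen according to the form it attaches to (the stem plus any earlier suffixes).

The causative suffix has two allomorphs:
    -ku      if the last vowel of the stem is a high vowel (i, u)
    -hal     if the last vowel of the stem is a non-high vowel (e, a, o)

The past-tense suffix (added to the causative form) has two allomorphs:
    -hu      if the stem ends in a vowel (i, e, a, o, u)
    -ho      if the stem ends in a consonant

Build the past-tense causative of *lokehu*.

The last vowel of *lokehu* is /u/, which is a high vowel, so the causative suffix is -ku, giving *lokehuku*.
The final sound of the causative form *lokehuku* is /u/, which is a vowel, so the past-tense suffix is -hu, giving *lokehukuhu*.

lokehukuhu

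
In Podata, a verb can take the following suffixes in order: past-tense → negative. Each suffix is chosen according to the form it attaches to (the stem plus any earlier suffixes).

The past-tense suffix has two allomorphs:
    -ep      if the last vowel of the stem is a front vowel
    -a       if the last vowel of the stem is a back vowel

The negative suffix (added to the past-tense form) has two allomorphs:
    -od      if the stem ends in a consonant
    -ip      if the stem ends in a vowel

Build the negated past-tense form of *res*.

resepod

*res* — last vowel /e/ (a front vowel) → -ep → *resep*.
The past-tense form *resep*: final sound = /p/, a consonant → -od → *resepod*.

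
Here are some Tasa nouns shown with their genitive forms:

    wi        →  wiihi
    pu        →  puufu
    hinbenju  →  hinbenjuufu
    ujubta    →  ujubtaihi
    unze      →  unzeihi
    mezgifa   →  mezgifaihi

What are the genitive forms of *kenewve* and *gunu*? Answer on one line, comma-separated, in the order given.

kenewveihi, gunuufu

Looking at the last vowel of each stem: -ufu when the last vowel of the stem is a rounded vowel (*pu*, *hinbenju*); -ihi when the last vowel of the stem is an unrounded vowel (*wi*, *ujubta*, *unze*, *mezgifa*).
*kenewve*: last vowel = /e/, an unrounded vowel → -ihi → *kenewveihi*.
*gunu*: last vowel = /u/, a rounded vowel → -ufu → *gunuufu*.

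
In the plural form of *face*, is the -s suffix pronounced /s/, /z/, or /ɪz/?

The stem *face* ends in a sibilant (/s, z, ʃ, ʒ, tʃ, dʒ/).
The plural suffix surfaces as /ɪz/ after sibilants, /s/ after other voiceless consonants, and /z/ after other voiced sounds.
So the plural -s on *face* is pronounced /ɪz/.

/ɪz/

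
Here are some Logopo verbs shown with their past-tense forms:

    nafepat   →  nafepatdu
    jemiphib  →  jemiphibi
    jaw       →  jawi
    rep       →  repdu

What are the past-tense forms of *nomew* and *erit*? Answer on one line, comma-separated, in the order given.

Looking at the final consonant of each stem: -du when the stem ends in a voiceless consonant (*nafepat*, *rep*); -i when the stem ends in a voiced consonant (*jemiphib*, *jaw*).
Since the final consonant of *nomew* is /w/ (voiced), it takes -i, giving *nomewi*.
Since the final consonant of *erit* is /t/ (voiceless), it takes -du, giving *eritdu*.

nomewi, eritdu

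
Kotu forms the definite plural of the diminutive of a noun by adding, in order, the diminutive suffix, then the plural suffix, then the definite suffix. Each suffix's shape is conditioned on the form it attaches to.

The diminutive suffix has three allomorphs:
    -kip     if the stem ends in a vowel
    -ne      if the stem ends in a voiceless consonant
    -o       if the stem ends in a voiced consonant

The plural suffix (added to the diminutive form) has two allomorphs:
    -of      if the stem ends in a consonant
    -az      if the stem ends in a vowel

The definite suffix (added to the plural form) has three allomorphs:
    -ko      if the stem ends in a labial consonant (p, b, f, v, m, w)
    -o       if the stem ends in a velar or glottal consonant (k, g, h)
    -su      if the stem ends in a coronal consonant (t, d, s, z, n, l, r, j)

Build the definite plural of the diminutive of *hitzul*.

hitzuloazsu

*hitzul*: final sound = /l/, a voiced consonant → -o → *hitzulo*.
The final sound of the diminutive form *hitzulo* is /o/, which is a vowel, so the plural suffix is -az, giving *hitzuloaz*.
The plural form *hitzuloaz* — final consonant /z/ (coronal) → -su → *hitzuloazsu*.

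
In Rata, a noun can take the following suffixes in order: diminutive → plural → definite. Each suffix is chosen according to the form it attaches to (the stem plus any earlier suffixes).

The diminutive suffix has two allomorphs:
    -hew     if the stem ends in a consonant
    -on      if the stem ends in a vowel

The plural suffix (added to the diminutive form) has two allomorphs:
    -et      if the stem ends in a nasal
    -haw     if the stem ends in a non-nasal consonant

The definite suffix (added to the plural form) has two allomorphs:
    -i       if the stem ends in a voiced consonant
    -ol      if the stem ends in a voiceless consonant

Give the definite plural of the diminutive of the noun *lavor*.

*lavor*: final sound = /r/, a consonant → -hew → *lavorhew*.
Since the final consonant of the diminutive form *lavorhew* is /w/ (non-nasal), it takes -haw, giving *lavorhewhaw*.
The plural form *lavorhewhaw*: final consonant = /w/, voiced → -i → *lavorhewhawi*.

lavorhewhawi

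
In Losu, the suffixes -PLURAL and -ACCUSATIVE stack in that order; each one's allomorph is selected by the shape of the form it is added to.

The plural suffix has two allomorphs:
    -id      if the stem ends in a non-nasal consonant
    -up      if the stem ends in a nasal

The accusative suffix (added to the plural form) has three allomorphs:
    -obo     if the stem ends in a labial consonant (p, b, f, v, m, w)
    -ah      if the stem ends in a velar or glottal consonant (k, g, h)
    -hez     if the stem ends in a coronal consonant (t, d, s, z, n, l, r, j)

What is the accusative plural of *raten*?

The final consonant of *raten* is /n/, which is a nasal, so the plural suffix is -up, giving *ratenup*.
The final consonant of the plural form *ratenup* is /p/, which is labial, so the accusative suffix is -obo, giving *ratenupobo*.

ratenupobo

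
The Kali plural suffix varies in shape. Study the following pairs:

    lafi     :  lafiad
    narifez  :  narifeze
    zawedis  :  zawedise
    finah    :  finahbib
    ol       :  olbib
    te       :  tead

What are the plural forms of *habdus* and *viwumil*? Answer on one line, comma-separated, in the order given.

The suffix is conditioned by the final sound: -e when the stem ends in a sibilant (*narifez*, *zawedis*); -bib when the stem ends in a non-sibilant consonant (*finah*, *ol*); -ad when the stem ends in a vowel (*lafi*, *te*).
*habdus*: final sound = /s/, a sibilant → -e → *habduse*.
Since the final sound of *viwumil* is /l/ (a non-sibilant consonant), it takes -bib, giving *viwumilbib*.

habduse, viwumilbib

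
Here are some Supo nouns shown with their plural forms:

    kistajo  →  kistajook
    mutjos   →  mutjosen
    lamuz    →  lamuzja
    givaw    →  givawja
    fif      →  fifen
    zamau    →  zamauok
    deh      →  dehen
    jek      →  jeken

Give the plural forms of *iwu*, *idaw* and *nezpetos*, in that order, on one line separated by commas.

The suffix is conditioned by the final sound: -en when the stem ends in a voiceless consonant (*mutjos*, *fif*, *deh*, *jek*); -ja when the stem ends in a voiced consonant (*lamuz*, *givaw*); -ok when the stem ends in a vowel (*kistajo*, *zamau*).
Since the final sound of *iwu* is /u/ (a vowel), it takes -ok, giving *iwuok*.
Since the final sound of *idaw* is /w/ (a voiced consonant), it takes -ja, giving *idawja*.
Since the final sound of *nezpetos* is /s/ (a voiceless consonant), it takes -en, giving *nezpetosen*.

iwuok, idawja, nezpetosen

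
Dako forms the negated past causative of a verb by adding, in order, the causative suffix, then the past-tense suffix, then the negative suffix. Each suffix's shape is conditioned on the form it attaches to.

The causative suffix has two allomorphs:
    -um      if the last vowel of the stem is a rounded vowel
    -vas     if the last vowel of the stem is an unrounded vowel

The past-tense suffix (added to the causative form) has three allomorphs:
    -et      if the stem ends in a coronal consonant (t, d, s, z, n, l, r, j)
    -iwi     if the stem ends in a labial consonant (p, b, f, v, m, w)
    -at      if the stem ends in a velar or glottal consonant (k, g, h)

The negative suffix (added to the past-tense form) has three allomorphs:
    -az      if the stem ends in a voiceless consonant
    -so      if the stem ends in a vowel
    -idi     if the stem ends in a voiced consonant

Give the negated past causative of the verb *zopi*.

zopivasetaz

*zopi*: last vowel = /i/, an unrounded vowel → -vas → *zopivas*.
The causative form *zopivas*: final consonant = /s/, coronal → -et → *zopivaset*.
Since the final sound of the past-tense form *zopivaset* is /t/ (a voiceless consonant), it takes -az, giving *zopivasetaz*.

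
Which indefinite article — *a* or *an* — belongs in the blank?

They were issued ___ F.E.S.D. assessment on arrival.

an

The indefinite article is chosen by the initial *sound* of the following word, not its spelling.
The initialism *F.E.S.D.* is read letter by letter; the first letter, F, is pronounced /ɛf/, which begins with a vowel sound.
So the article is *an*: They were issued an F.E.S.D. assessment on arrival.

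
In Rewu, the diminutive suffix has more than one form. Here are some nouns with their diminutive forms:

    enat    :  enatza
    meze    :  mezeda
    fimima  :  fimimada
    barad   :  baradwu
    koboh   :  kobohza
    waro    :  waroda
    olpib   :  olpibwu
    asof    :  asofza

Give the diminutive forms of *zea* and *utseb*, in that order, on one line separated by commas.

The alternation tracks the final sound of the stem — -za when the stem ends in a voiceless consonant (*enat*, *koboh*, *asof*); -wu when the stem ends in a voiced consonant (*barad*, *olpib*); -da when the stem ends in a vowel (*meze*, *fimima*, *waro*).
The final sound of *zea* is /a/, which is a vowel, so the suffix is -da, giving *zeada*.
*utseb* — final sound /b/ (a voiced consonant) → -wu → *utsebwu*.

zeada, utsebwu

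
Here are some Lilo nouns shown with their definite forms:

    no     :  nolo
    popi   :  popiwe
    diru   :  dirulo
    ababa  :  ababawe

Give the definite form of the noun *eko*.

ekolo

The pattern is rounding harmony: -lo when the last vowel of the stem is a rounded vowel (*no*, *diru*); -we when the last vowel of the stem is an unrounded vowel (*popi*, *ababa*).
The last vowel of *eko* is /o/, which is a rounded vowel, so the suffix is -lo, giving *ekolo*.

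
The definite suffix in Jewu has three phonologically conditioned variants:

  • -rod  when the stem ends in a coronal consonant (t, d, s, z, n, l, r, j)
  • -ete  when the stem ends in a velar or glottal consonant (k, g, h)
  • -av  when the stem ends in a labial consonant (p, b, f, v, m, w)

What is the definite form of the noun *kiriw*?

kiriwav

*kiriw* — final consonant /w/ (labial) → -av → *kiriwav*.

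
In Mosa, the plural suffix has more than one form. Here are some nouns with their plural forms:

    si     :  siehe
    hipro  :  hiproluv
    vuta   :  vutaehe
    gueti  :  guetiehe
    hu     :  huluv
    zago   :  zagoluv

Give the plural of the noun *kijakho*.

The pattern is rounding harmony: -luv when the last vowel of the stem is a rounded vowel (*hipro*, *hu*, *zago*); -ehe when the last vowel of the stem is an unrounded vowel (*si*, *vuta*, *gueti*).
*kijakho* — last vowel /o/ (a rounded vowel) → -luv → *kijakholuv*.

kijakholuv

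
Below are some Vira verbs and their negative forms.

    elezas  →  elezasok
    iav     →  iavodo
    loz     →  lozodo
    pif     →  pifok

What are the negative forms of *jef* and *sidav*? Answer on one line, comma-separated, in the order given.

The alternation tracks the final consonant of the stem — -ok when the stem ends in a voiceless consonant (*elezas*, *pif*); -odo when the stem ends in a voiced consonant (*iav*, *loz*).
Since the final consonant of *jef* is /f/ (voiceless), it takes -ok, giving *jefok*.
*sidav* — final consonant /v/ (voiced) → -odo → *sidavodo*.

jefok, sidavodo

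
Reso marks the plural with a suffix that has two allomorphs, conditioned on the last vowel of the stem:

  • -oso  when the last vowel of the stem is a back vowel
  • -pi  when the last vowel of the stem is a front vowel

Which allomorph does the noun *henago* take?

-oso

*henago* — last vowel /o/ (a back vowel) → -oso.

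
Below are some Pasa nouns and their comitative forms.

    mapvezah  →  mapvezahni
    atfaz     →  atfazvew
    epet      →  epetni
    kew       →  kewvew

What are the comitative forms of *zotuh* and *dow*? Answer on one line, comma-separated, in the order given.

zotuhni, dowvew

The alternation tracks the final consonant of the stem — -ni when the stem ends in a voiceless consonant (*mapvezah*, *epet*); -vew when the stem ends in a voiced consonant (*atfaz*, *kew*).
Since the final consonant of *zotuh* is /h/ (voiceless), it takes -ni, giving *zotuhni*.
Since the final consonant of *dow* is /w/ (voiced), it takes -vew, giving *dowvew*.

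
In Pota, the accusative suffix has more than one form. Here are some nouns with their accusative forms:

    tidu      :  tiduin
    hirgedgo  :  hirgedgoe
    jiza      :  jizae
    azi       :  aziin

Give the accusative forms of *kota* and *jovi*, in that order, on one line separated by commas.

Looking at the last vowel of each stem: -in when the last vowel of the stem is a high vowel (*tidu*, *azi*); -e when the last vowel of the stem is a non-high vowel (*hirgedgo*, *jiza*).
The last vowel of *kota* is /a/, which is a non-high vowel, so the suffix is -e, giving *kotae*.
*jovi*: last vowel = /i/, a high vowel → -in → *joviin*.

kotae, joviin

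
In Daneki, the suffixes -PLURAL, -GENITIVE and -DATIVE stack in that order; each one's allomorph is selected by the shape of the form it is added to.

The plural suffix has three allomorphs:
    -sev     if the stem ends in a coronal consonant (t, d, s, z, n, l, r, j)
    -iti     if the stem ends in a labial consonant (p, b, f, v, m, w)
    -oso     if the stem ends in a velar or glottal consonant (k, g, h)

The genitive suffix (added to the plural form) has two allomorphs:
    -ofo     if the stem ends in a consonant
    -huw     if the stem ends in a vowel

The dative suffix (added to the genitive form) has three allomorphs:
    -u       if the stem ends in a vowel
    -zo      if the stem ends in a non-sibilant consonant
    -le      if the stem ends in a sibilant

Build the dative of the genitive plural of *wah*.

wahosohuwzo

Since the final consonant of *wah* is /h/ (velar/glottal), it takes -oso, giving *wahoso*.
The plural form *wahoso*: final sound = /o/, a vowel → -huw → *wahosohuw*.
Since the final sound of the genitive form *wahosohuw* is /w/ (a non-sibilant consonant), it takes -zo, giving *wahosohuwzo*.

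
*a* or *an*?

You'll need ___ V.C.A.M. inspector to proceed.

The indefinite article is chosen by the initial *sound* of the following word, not its spelling.
The initialism *V.C.A.M.* is read letter by letter; the first letter, V, is pronounced /viː/, which begins with a consonant sound.
So the article is *a*: You'll need a V.C.A.M. inspector to proceed.

a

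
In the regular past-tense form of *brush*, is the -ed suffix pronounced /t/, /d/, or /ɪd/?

The stem *brush* ends in a voiceless consonant other than /t/.
The -ed suffix is realized as /ɪd/ after /t, d/; as /t/ after other voiceless consonants; and as /d/ after other voiced sounds.
So -ed on *brush* is pronounced /t/.

/t/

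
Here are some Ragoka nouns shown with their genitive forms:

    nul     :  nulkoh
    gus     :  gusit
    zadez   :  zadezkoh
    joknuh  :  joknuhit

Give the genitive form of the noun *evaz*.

The alternation tracks the final consonant of the stem — -it when the stem ends in a voiceless consonant (*gus*, *joknuh*); -koh when the stem ends in a voiced consonant (*nul*, *zadez*).
*evaz* — final consonant /z/ (voiced) → -koh → *evazkoh*.

evazkoh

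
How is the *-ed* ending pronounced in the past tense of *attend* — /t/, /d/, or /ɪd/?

The stem *attend* ends in /t/ or /d/.
The -ed suffix is realized as /ɪd/ after /t, d/; as /t/ after other voiceless consonants; and as /d/ after other voiced sounds.
So -ed on *attend* is pronounced /ɪd/.

/ɪd/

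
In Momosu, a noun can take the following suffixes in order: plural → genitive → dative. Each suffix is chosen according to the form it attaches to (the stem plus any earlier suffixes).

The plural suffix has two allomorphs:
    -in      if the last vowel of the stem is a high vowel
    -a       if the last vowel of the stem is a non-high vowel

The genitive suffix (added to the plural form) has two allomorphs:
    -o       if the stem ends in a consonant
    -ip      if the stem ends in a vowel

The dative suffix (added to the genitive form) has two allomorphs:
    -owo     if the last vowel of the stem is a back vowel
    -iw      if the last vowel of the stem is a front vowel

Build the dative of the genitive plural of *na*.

naaipiw

*na* — last vowel /a/ (a non-high vowel) → -a → *naa*.
The plural form *naa* — final sound /a/ (a vowel) → -ip → *naaip*.
Since the last vowel of the genitive form *naaip* is /i/ (a front vowel), it takes -iw, giving *naaipiw*.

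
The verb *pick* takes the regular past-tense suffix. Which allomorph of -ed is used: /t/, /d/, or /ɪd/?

The stem *pick* ends in a voiceless consonant other than /t/.
The -ed suffix is realized as /ɪd/ after /t, d/; as /t/ after other voiceless consonants; and as /d/ after other voiced sounds.
So -ed on *pick* is pronounced /t/.

/t/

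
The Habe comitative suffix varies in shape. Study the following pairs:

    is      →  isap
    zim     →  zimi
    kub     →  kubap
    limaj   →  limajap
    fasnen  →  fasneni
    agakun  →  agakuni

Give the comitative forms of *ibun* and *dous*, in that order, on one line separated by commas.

The alternation tracks the final consonant of the stem — -i when the stem ends in a nasal (*zim*, *fasnen*, *agakun*); -ap when the stem ends in a non-nasal consonant (*is*, *kub*, *limaj*).
Since the final consonant of *ibun* is /n/ (a nasal), it takes -i, giving *ibuni*.
The final consonant of *dous* is /s/, which is non-nasal, so the suffix is -ap, giving *dousap*.

ibuni, dousap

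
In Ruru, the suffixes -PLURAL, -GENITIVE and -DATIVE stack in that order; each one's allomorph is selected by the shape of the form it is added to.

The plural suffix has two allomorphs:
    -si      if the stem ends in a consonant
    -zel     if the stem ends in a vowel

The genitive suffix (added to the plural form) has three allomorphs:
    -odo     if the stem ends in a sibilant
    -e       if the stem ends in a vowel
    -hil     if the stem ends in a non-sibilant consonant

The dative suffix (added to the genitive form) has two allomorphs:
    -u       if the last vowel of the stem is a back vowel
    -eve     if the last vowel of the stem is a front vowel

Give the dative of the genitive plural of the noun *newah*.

newahsieeve

*newah*: final sound = /h/, a consonant → -si → *newahsi*.
Since the final sound of the plural form *newahsi* is /i/ (a vowel), it takes -e, giving *newahsie*.
Since the last vowel of the genitive form *newahsie* is /e/ (a front vowel), it takes -eve, giving *newahsieeve*.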